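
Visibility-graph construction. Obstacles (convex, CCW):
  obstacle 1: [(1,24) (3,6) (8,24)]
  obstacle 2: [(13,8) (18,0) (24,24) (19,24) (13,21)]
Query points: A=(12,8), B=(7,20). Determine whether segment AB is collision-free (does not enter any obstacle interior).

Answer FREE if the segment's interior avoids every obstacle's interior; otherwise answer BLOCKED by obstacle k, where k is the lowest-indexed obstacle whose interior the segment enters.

FREE

Obstacle 1 [(1,24) (3,6) (8,24)]:
  edge (1,24)–(3,6): clear
  edge (3,6)–(8,24): clear
  edge (8,24)–(1,24): clear
  midpoint (19/2,14) outside
  → clear
Obstacle 2 [(13,8) (18,0) (24,24) (19,24) (13,21)]:
  edge (13,8)–(18,0): clear
  edge (18,0)–(24,24): clear
  edge (24,24)–(19,24): clear
  edge (19,24)–(13,21): clear
  edge (13,21)–(13,8): clear
  midpoint (19/2,14) outside
  → clear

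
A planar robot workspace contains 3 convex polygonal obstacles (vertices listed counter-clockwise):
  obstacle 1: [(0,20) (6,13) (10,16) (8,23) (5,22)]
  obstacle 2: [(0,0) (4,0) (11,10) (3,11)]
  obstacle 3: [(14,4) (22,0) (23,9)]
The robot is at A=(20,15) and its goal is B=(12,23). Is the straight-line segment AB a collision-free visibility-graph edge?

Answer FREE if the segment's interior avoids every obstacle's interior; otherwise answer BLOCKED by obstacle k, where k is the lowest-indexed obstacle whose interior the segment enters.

Obstacle 1 [(0,20) (6,13) (10,16) (8,23) (5,22)]:
  edge (0,20)–(6,13): clear
  edge (6,13)–(10,16): clear
  edge (10,16)–(8,23): clear
  edge (8,23)–(5,22): clear
  edge (5,22)–(0,20): clear
  midpoint (16,19) outside
  → clear
Obstacle 2 [(0,0) (4,0) (11,10) (3,11)]:
  edge (0,0)–(4,0): clear
  edge (4,0)–(11,10): clear
  edge (11,10)–(3,11): clear
  edge (3,11)–(0,0): clear
  midpoint (16,19) outside
  → clear
Obstacle 3 [(14,4) (22,0) (23,9)]:
  edge (14,4)–(22,0): clear
  edge (22,0)–(23,9): clear
  edge (23,9)–(14,4): clear
  midpoint (16,19) outside
  → clear

FREE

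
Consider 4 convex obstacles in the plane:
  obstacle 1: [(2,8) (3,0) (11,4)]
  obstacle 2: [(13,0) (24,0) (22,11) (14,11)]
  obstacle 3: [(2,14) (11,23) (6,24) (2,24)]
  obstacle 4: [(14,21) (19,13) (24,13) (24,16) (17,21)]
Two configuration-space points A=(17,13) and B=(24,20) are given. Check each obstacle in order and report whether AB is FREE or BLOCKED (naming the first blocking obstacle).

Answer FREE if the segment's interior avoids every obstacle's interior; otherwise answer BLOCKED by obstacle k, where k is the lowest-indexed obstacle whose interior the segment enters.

BLOCKED by obstacle 4

Obstacle 1 [(2,8) (3,0) (11,4)]:
  edge (2,8)–(3,0): clear
  edge (3,0)–(11,4): clear
  edge (11,4)–(2,8): clear
  midpoint (41/2,33/2) outside
  → clear
Obstacle 2 [(13,0) (24,0) (22,11) (14,11)]:
  edge (13,0)–(24,0): clear
  edge (24,0)–(22,11): clear
  edge (22,11)–(14,11): clear
  edge (14,11)–(13,0): clear
  midpoint (41/2,33/2) outside
  → clear
Obstacle 3 [(2,14) (11,23) (6,24) (2,24)]:
  edge (2,14)–(11,23): clear
  edge (11,23)–(6,24): clear
  edge (6,24)–(2,24): clear
  edge (2,24)–(2,14): clear
  midpoint (41/2,33/2) outside
  → clear
Obstacle 4 [(14,21) (19,13) (24,13) (24,16) (17,21)]:
  edge (14,21)–(19,13): crosses AB
  edge (19,13)–(24,13): clear
  edge (24,13)–(24,16): clear
  edge (24,16)–(17,21): crosses AB
  edge (17,21)–(14,21): clear
  → BLOCKED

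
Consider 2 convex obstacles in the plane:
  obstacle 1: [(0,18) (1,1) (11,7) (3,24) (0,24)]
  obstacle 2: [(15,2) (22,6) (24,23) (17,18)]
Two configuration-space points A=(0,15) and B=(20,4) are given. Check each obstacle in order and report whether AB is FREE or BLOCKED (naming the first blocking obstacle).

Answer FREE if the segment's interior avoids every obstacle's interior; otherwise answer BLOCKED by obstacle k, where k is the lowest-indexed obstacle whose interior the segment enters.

Obstacle 1 [(0,18) (1,1) (11,7) (3,24) (0,24)]:
  edge (0,18)–(1,1): crosses AB
  edge (1,1)–(11,7): clear
  edge (11,7)–(3,24): crosses AB
  edge (3,24)–(0,24): clear
  edge (0,24)–(0,18): clear
  → BLOCKED
Obstacle 2 [(15,2) (22,6) (24,23) (17,18)]:
  edge (15,2)–(22,6): crosses AB
  edge (22,6)–(24,23): clear
  edge (24,23)–(17,18): clear
  edge (17,18)–(15,2): crosses AB
  → BLOCKED

BLOCKED by obstacle 1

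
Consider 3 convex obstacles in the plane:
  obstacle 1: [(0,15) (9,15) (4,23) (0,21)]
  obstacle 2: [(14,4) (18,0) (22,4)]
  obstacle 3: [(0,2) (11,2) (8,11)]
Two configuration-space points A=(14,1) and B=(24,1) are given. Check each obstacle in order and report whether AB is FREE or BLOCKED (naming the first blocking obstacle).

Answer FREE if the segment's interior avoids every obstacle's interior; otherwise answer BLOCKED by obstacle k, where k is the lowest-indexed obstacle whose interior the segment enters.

Obstacle 1 [(0,15) (9,15) (4,23) (0,21)]:
  edge (0,15)–(9,15): clear
  edge (9,15)–(4,23): clear
  edge (4,23)–(0,21): clear
  edge (0,21)–(0,15): clear
  midpoint (19,1) outside
  → clear
Obstacle 2 [(14,4) (18,0) (22,4)]:
  edge (14,4)–(18,0): crosses AB
  edge (18,0)–(22,4): crosses AB
  edge (22,4)–(14,4): clear
  → BLOCKED
Obstacle 3 [(0,2) (11,2) (8,11)]:
  edge (0,2)–(11,2): clear
  edge (11,2)–(8,11): clear
  edge (8,11)–(0,2): clear
  midpoint (19,1) outside
  → clear

BLOCKED by obstacle 2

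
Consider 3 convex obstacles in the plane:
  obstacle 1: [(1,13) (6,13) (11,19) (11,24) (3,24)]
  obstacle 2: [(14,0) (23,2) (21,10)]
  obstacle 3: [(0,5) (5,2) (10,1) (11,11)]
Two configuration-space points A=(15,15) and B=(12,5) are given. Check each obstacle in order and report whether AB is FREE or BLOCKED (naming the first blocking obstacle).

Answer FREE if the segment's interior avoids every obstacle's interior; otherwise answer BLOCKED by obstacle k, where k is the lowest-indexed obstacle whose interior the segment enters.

FREE

Obstacle 1 [(1,13) (6,13) (11,19) (11,24) (3,24)]:
  edge (1,13)–(6,13): clear
  edge (6,13)–(11,19): clear
  edge (11,19)–(11,24): clear
  edge (11,24)–(3,24): clear
  edge (3,24)–(1,13): clear
  midpoint (27/2,10) outside
  → clear
Obstacle 2 [(14,0) (23,2) (21,10)]:
  edge (14,0)–(23,2): clear
  edge (23,2)–(21,10): clear
  edge (21,10)–(14,0): clear
  midpoint (27/2,10) outside
  → clear
Obstacle 3 [(0,5) (5,2) (10,1) (11,11)]:
  edge (0,5)–(5,2): clear
  edge (5,2)–(10,1): clear
  edge (10,1)–(11,11): clear
  edge (11,11)–(0,5): clear
  midpoint (27/2,10) outside
  → clear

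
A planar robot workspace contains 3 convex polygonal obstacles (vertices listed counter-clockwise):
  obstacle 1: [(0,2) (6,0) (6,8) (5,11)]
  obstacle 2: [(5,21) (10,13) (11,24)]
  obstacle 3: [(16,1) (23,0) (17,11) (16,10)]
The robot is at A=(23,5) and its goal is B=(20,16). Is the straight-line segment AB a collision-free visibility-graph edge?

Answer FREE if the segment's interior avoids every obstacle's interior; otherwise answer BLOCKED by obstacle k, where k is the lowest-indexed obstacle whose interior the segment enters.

FREE

Obstacle 1 [(0,2) (6,0) (6,8) (5,11)]:
  edge (0,2)–(6,0): clear
  edge (6,0)–(6,8): clear
  edge (6,8)–(5,11): clear
  edge (5,11)–(0,2): clear
  midpoint (43/2,21/2) outside
  → clear
Obstacle 2 [(5,21) (10,13) (11,24)]:
  edge (5,21)–(10,13): clear
  edge (10,13)–(11,24): clear
  edge (11,24)–(5,21): clear
  midpoint (43/2,21/2) outside
  → clear
Obstacle 3 [(16,1) (23,0) (17,11) (16,10)]:
  edge (16,1)–(23,0): clear
  edge (23,0)–(17,11): clear
  edge (17,11)–(16,10): clear
  edge (16,10)–(16,1): clear
  midpoint (43/2,21/2) outside
  → clear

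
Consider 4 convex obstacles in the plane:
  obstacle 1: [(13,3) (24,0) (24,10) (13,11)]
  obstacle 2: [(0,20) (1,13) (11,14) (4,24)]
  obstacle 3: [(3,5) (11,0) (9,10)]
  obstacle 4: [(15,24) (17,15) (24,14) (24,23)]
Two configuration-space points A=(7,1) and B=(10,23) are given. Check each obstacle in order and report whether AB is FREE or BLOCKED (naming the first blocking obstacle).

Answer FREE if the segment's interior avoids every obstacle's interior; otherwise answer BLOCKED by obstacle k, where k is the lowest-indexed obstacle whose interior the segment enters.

BLOCKED by obstacle 2

Obstacle 1 [(13,3) (24,0) (24,10) (13,11)]:
  edge (13,3)–(24,0): clear
  edge (24,0)–(24,10): clear
  edge (24,10)–(13,11): clear
  edge (13,11)–(13,3): clear
  midpoint (17/2,12) outside
  → clear
Obstacle 2 [(0,20) (1,13) (11,14) (4,24)]:
  edge (0,20)–(1,13): clear
  edge (1,13)–(11,14): crosses AB
  edge (11,14)–(4,24): crosses AB
  edge (4,24)–(0,20): clear
  → BLOCKED
Obstacle 3 [(3,5) (11,0) (9,10)]:
  edge (3,5)–(11,0): crosses AB
  edge (11,0)–(9,10): clear
  edge (9,10)–(3,5): crosses AB
  → BLOCKED
Obstacle 4 [(15,24) (17,15) (24,14) (24,23)]:
  edge (15,24)–(17,15): clear
  edge (17,15)–(24,14): clear
  edge (24,14)–(24,23): clear
  edge (24,23)–(15,24): clear
  midpoint (17/2,12) outside
  → clear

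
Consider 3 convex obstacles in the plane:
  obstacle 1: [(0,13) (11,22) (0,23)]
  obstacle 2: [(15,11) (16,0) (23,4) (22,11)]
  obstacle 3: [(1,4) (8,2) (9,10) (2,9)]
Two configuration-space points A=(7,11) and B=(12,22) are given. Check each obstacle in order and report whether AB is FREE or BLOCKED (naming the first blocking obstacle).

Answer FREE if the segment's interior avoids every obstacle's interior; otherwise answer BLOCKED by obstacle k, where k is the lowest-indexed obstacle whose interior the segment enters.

FREE

Obstacle 1 [(0,13) (11,22) (0,23)]:
  edge (0,13)–(11,22): clear
  edge (11,22)–(0,23): clear
  edge (0,23)–(0,13): clear
  midpoint (19/2,33/2) outside
  → clear
Obstacle 2 [(15,11) (16,0) (23,4) (22,11)]:
  edge (15,11)–(16,0): clear
  edge (16,0)–(23,4): clear
  edge (23,4)–(22,11): clear
  edge (22,11)–(15,11): clear
  midpoint (19/2,33/2) outside
  → clear
Obstacle 3 [(1,4) (8,2) (9,10) (2,9)]:
  edge (1,4)–(8,2): clear
  edge (8,2)–(9,10): clear
  edge (9,10)–(2,9): clear
  edge (2,9)–(1,4): clear
  midpoint (19/2,33/2) outside
  → clear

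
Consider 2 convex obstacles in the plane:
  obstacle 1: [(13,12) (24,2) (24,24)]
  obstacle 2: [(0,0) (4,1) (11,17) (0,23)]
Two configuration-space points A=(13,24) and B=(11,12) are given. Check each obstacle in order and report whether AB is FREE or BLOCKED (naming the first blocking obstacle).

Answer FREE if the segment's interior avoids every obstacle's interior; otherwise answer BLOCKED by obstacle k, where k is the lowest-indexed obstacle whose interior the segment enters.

FREE

Obstacle 1 [(13,12) (24,2) (24,24)]:
  edge (13,12)–(24,2): clear
  edge (24,2)–(24,24): clear
  edge (24,24)–(13,12): clear
  midpoint (12,18) outside
  → clear
Obstacle 2 [(0,0) (4,1) (11,17) (0,23)]:
  edge (0,0)–(4,1): clear
  edge (4,1)–(11,17): clear
  edge (11,17)–(0,23): clear
  edge (0,23)–(0,0): clear
  midpoint (12,18) outside
  → clear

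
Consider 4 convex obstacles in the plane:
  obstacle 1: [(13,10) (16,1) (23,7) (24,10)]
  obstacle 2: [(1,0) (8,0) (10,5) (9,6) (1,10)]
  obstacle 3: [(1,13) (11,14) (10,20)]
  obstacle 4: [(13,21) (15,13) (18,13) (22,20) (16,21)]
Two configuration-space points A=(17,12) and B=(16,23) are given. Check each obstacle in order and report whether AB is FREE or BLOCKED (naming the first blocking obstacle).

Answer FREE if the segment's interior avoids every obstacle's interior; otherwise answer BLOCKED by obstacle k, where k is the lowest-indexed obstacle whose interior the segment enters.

BLOCKED by obstacle 4

Obstacle 1 [(13,10) (16,1) (23,7) (24,10)]:
  edge (13,10)–(16,1): clear
  edge (16,1)–(23,7): clear
  edge (23,7)–(24,10): clear
  edge (24,10)–(13,10): clear
  midpoint (33/2,35/2) outside
  → clear
Obstacle 2 [(1,0) (8,0) (10,5) (9,6) (1,10)]:
  edge (1,0)–(8,0): clear
  edge (8,0)–(10,5): clear
  edge (10,5)–(9,6): clear
  edge (9,6)–(1,10): clear
  edge (1,10)–(1,0): clear
  midpoint (33/2,35/2) outside
  → clear
Obstacle 3 [(1,13) (11,14) (10,20)]:
  edge (1,13)–(11,14): clear
  edge (11,14)–(10,20): clear
  edge (10,20)–(1,13): clear
  midpoint (33/2,35/2) outside
  → clear
Obstacle 4 [(13,21) (15,13) (18,13) (22,20) (16,21)]:
  edge (13,21)–(15,13): clear
  edge (15,13)–(18,13): crosses AB
  edge (18,13)–(22,20): clear
  edge (22,20)–(16,21): crosses AB
  edge (16,21)–(13,21): clear
  → BLOCKED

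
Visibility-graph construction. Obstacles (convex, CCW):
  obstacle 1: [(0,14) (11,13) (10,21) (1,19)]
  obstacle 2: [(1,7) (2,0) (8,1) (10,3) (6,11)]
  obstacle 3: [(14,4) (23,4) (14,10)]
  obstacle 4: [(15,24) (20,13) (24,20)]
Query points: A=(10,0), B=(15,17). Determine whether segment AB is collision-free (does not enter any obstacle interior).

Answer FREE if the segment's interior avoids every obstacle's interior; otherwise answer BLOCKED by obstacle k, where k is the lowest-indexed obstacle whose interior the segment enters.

FREE

Obstacle 1 [(0,14) (11,13) (10,21) (1,19)]:
  edge (0,14)–(11,13): clear
  edge (11,13)–(10,21): clear
  edge (10,21)–(1,19): clear
  edge (1,19)–(0,14): clear
  midpoint (25/2,17/2) outside
  → clear
Obstacle 2 [(1,7) (2,0) (8,1) (10,3) (6,11)]:
  edge (1,7)–(2,0): clear
  edge (2,0)–(8,1): clear
  edge (8,1)–(10,3): clear
  edge (10,3)–(6,11): clear
  edge (6,11)–(1,7): clear
  midpoint (25/2,17/2) outside
  → clear
Obstacle 3 [(14,4) (23,4) (14,10)]:
  edge (14,4)–(23,4): clear
  edge (23,4)–(14,10): clear
  edge (14,10)–(14,4): clear
  midpoint (25/2,17/2) outside
  → clear
Obstacle 4 [(15,24) (20,13) (24,20)]:
  edge (15,24)–(20,13): clear
  edge (20,13)–(24,20): clear
  edge (24,20)–(15,24): clear
  midpoint (25/2,17/2) outside
  → clear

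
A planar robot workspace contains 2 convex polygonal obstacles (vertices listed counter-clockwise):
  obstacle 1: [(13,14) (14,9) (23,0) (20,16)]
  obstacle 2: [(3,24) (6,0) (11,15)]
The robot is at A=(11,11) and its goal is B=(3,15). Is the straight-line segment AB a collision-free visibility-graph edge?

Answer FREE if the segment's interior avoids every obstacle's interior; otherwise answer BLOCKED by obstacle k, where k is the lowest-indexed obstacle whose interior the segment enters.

Obstacle 1 [(13,14) (14,9) (23,0) (20,16)]:
  edge (13,14)–(14,9): clear
  edge (14,9)–(23,0): clear
  edge (23,0)–(20,16): clear
  edge (20,16)–(13,14): clear
  midpoint (7,13) outside
  → clear
Obstacle 2 [(3,24) (6,0) (11,15)]:
  edge (3,24)–(6,0): crosses AB
  edge (6,0)–(11,15): crosses AB
  edge (11,15)–(3,24): clear
  → BLOCKED

BLOCKED by obstacle 2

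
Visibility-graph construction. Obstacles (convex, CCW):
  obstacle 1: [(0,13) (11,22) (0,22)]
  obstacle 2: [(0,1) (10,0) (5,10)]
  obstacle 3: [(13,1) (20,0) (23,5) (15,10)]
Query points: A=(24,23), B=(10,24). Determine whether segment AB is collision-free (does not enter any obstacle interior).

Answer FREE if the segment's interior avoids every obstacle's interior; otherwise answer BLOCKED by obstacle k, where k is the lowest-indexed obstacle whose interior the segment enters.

Obstacle 1 [(0,13) (11,22) (0,22)]:
  edge (0,13)–(11,22): clear
  edge (11,22)–(0,22): clear
  edge (0,22)–(0,13): clear
  midpoint (17,47/2) outside
  → clear
Obstacle 2 [(0,1) (10,0) (5,10)]:
  edge (0,1)–(10,0): clear
  edge (10,0)–(5,10): clear
  edge (5,10)–(0,1): clear
  midpoint (17,47/2) outside
  → clear
Obstacle 3 [(13,1) (20,0) (23,5) (15,10)]:
  edge (13,1)–(20,0): clear
  edge (20,0)–(23,5): clear
  edge (23,5)–(15,10): clear
  edge (15,10)–(13,1): clear
  midpoint (17,47/2) outside
  → clear

FREE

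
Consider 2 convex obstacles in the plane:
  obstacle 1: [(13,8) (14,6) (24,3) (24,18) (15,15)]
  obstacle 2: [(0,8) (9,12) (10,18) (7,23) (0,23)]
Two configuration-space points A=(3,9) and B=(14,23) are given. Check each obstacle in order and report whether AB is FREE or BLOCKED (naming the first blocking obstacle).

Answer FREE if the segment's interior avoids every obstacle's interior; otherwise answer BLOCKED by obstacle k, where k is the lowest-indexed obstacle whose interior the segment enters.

Obstacle 1 [(13,8) (14,6) (24,3) (24,18) (15,15)]:
  edge (13,8)–(14,6): clear
  edge (14,6)–(24,3): clear
  edge (24,3)–(24,18): clear
  edge (24,18)–(15,15): clear
  edge (15,15)–(13,8): clear
  midpoint (17/2,16) outside
  → clear
Obstacle 2 [(0,8) (9,12) (10,18) (7,23) (0,23)]:
  edge (0,8)–(9,12): crosses AB
  edge (9,12)–(10,18): crosses AB
  edge (10,18)–(7,23): clear
  edge (7,23)–(0,23): clear
  edge (0,23)–(0,8): clear
  → BLOCKED

BLOCKED by obstacle 2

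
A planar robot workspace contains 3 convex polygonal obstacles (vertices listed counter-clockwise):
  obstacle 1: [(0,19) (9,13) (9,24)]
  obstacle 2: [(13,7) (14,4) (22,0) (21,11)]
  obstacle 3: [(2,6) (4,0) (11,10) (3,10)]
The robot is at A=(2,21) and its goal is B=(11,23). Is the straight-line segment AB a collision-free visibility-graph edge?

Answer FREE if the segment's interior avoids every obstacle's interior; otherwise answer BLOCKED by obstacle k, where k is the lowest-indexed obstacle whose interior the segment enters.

Obstacle 1 [(0,19) (9,13) (9,24)]:
  edge (0,19)–(9,13): clear
  edge (9,13)–(9,24): crosses AB
  edge (9,24)–(0,19): crosses AB
  → BLOCKED
Obstacle 2 [(13,7) (14,4) (22,0) (21,11)]:
  edge (13,7)–(14,4): clear
  edge (14,4)–(22,0): clear
  edge (22,0)–(21,11): clear
  edge (21,11)–(13,7): clear
  midpoint (13/2,22) outside
  → clear
Obstacle 3 [(2,6) (4,0) (11,10) (3,10)]:
  edge (2,6)–(4,0): clear
  edge (4,0)–(11,10): clear
  edge (11,10)–(3,10): clear
  edge (3,10)–(2,6): clear
  midpoint (13/2,22) outside
  → clear

BLOCKED by obstacle 1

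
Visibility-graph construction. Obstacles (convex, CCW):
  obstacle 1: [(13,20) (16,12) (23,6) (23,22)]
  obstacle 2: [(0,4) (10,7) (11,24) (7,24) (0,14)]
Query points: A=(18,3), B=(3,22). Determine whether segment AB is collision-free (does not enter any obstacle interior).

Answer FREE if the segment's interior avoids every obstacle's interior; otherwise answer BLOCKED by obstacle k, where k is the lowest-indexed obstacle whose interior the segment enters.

Obstacle 1 [(13,20) (16,12) (23,6) (23,22)]:
  edge (13,20)–(16,12): clear
  edge (16,12)–(23,6): clear
  edge (23,6)–(23,22): clear
  edge (23,22)–(13,20): clear
  midpoint (21/2,25/2) outside
  → clear
Obstacle 2 [(0,4) (10,7) (11,24) (7,24) (0,14)]:
  edge (0,4)–(10,7): clear
  edge (10,7)–(11,24): crosses AB
  edge (11,24)–(7,24): clear
  edge (7,24)–(0,14): crosses AB
  edge (0,14)–(0,4): clear
  → BLOCKED

BLOCKED by obstacle 2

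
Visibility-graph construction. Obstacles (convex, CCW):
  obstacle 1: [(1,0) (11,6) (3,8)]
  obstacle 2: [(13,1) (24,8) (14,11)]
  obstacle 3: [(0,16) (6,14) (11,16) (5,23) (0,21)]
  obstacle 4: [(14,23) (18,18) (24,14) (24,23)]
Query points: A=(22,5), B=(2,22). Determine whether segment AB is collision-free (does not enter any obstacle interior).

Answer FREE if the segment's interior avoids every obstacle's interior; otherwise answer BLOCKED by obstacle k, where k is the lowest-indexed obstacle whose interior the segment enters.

Obstacle 1 [(1,0) (11,6) (3,8)]:
  edge (1,0)–(11,6): clear
  edge (11,6)–(3,8): clear
  edge (3,8)–(1,0): clear
  midpoint (12,27/2) outside
  → clear
Obstacle 2 [(13,1) (24,8) (14,11)]:
  edge (13,1)–(24,8): crosses AB
  edge (24,8)–(14,11): crosses AB
  edge (14,11)–(13,1): clear
  → BLOCKED
Obstacle 3 [(0,16) (6,14) (11,16) (5,23) (0,21)]:
  edge (0,16)–(6,14): clear
  edge (6,14)–(11,16): crosses AB
  edge (11,16)–(5,23): clear
  edge (5,23)–(0,21): crosses AB
  edge (0,21)–(0,16): clear
  → BLOCKED
Obstacle 4 [(14,23) (18,18) (24,14) (24,23)]:
  edge (14,23)–(18,18): clear
  edge (18,18)–(24,14): clear
  edge (24,14)–(24,23): clear
  edge (24,23)–(14,23): clear
  midpoint (12,27/2) outside
  → clear

BLOCKED by obstacle 2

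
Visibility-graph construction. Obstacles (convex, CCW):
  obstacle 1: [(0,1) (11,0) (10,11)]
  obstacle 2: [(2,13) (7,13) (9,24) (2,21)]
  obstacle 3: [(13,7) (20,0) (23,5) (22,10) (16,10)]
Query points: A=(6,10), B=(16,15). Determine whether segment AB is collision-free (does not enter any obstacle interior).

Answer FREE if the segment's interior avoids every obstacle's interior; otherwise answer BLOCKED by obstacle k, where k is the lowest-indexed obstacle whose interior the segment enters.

Obstacle 1 [(0,1) (11,0) (10,11)]:
  edge (0,1)–(11,0): clear
  edge (11,0)–(10,11): clear
  edge (10,11)–(0,1): clear
  midpoint (11,25/2) outside
  → clear
Obstacle 2 [(2,13) (7,13) (9,24) (2,21)]:
  edge (2,13)–(7,13): clear
  edge (7,13)–(9,24): clear
  edge (9,24)–(2,21): clear
  edge (2,21)–(2,13): clear
  midpoint (11,25/2) outside
  → clear
Obstacle 3 [(13,7) (20,0) (23,5) (22,10) (16,10)]:
  edge (13,7)–(20,0): clear
  edge (20,0)–(23,5): clear
  edge (23,5)–(22,10): clear
  edge (22,10)–(16,10): clear
  edge (16,10)–(13,7): clear
  midpoint (11,25/2) outside
  → clear

FREE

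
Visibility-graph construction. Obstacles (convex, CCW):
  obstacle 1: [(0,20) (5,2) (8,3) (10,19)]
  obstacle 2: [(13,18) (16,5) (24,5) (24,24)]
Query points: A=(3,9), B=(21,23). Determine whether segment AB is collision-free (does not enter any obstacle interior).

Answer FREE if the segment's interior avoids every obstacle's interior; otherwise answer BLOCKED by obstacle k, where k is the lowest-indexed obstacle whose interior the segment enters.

Obstacle 1 [(0,20) (5,2) (8,3) (10,19)]:
  edge (0,20)–(5,2): crosses AB
  edge (5,2)–(8,3): clear
  edge (8,3)–(10,19): crosses AB
  edge (10,19)–(0,20): clear
  → BLOCKED
Obstacle 2 [(13,18) (16,5) (24,5) (24,24)]:
  edge (13,18)–(16,5): crosses AB
  edge (16,5)–(24,5): clear
  edge (24,5)–(24,24): clear
  edge (24,24)–(13,18): crosses AB
  → BLOCKED

BLOCKED by obstacle 1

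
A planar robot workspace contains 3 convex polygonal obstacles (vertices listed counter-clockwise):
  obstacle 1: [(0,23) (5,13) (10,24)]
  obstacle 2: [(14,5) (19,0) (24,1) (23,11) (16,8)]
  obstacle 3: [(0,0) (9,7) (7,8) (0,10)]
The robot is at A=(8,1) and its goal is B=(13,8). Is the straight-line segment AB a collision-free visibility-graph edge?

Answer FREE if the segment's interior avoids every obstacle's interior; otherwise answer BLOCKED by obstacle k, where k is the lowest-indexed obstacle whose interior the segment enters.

FREE

Obstacle 1 [(0,23) (5,13) (10,24)]:
  edge (0,23)–(5,13): clear
  edge (5,13)–(10,24): clear
  edge (10,24)–(0,23): clear
  midpoint (21/2,9/2) outside
  → clear
Obstacle 2 [(14,5) (19,0) (24,1) (23,11) (16,8)]:
  edge (14,5)–(19,0): clear
  edge (19,0)–(24,1): clear
  edge (24,1)–(23,11): clear
  edge (23,11)–(16,8): clear
  edge (16,8)–(14,5): clear
  midpoint (21/2,9/2) outside
  → clear
Obstacle 3 [(0,0) (9,7) (7,8) (0,10)]:
  edge (0,0)–(9,7): clear
  edge (9,7)–(7,8): clear
  edge (7,8)–(0,10): clear
  edge (0,10)–(0,0): clear
  midpoint (21/2,9/2) outside
  → clear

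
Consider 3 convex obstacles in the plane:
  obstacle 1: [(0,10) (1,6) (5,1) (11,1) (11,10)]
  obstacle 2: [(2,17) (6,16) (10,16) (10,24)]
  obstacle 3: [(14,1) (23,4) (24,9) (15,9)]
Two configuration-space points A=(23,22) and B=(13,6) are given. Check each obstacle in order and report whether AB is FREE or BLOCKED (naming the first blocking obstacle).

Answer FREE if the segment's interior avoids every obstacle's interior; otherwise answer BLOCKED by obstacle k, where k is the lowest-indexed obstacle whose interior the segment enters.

Obstacle 1 [(0,10) (1,6) (5,1) (11,1) (11,10)]:
  edge (0,10)–(1,6): clear
  edge (1,6)–(5,1): clear
  edge (5,1)–(11,1): clear
  edge (11,1)–(11,10): clear
  edge (11,10)–(0,10): clear
  midpoint (18,14) outside
  → clear
Obstacle 2 [(2,17) (6,16) (10,16) (10,24)]:
  edge (2,17)–(6,16): clear
  edge (6,16)–(10,16): clear
  edge (10,16)–(10,24): clear
  edge (10,24)–(2,17): clear
  midpoint (18,14) outside
  → clear
Obstacle 3 [(14,1) (23,4) (24,9) (15,9)]:
  edge (14,1)–(23,4): clear
  edge (23,4)–(24,9): clear
  edge (24,9)–(15,9): clear
  edge (15,9)–(14,1): clear
  midpoint (18,14) outside
  → clear

FREE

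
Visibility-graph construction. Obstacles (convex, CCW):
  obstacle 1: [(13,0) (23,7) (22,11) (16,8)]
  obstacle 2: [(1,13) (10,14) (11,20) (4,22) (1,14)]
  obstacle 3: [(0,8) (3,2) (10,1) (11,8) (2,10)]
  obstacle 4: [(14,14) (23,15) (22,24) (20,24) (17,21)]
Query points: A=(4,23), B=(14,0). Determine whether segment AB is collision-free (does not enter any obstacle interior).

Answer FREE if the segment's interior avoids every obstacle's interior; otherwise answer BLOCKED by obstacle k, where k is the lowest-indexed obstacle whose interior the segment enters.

Obstacle 1 [(13,0) (23,7) (22,11) (16,8)]:
  edge (13,0)–(23,7): crosses AB
  edge (23,7)–(22,11): clear
  edge (22,11)–(16,8): clear
  edge (16,8)–(13,0): crosses AB
  → BLOCKED
Obstacle 2 [(1,13) (10,14) (11,20) (4,22) (1,14)]:
  edge (1,13)–(10,14): crosses AB
  edge (10,14)–(11,20): clear
  edge (11,20)–(4,22): crosses AB
  edge (4,22)–(1,14): clear
  edge (1,14)–(1,13): clear
  → BLOCKED
Obstacle 3 [(0,8) (3,2) (10,1) (11,8) (2,10)]:
  edge (0,8)–(3,2): clear
  edge (3,2)–(10,1): clear
  edge (10,1)–(11,8): crosses AB
  edge (11,8)–(2,10): crosses AB
  edge (2,10)–(0,8): clear
  → BLOCKED
Obstacle 4 [(14,14) (23,15) (22,24) (20,24) (17,21)]:
  edge (14,14)–(23,15): clear
  edge (23,15)–(22,24): clear
  edge (22,24)–(20,24): clear
  edge (20,24)–(17,21): clear
  edge (17,21)–(14,14): clear
  midpoint (9,23/2) outside
  → clear

BLOCKED by obstacle 1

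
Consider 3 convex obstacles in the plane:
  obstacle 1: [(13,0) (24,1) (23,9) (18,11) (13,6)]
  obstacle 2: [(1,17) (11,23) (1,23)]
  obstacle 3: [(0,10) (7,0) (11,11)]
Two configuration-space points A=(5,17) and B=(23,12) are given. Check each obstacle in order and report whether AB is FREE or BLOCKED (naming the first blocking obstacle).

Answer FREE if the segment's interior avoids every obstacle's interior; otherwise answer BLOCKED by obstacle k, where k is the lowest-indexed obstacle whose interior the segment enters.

Obstacle 1 [(13,0) (24,1) (23,9) (18,11) (13,6)]:
  edge (13,0)–(24,1): clear
  edge (24,1)–(23,9): clear
  edge (23,9)–(18,11): clear
  edge (18,11)–(13,6): clear
  edge (13,6)–(13,0): clear
  midpoint (14,29/2) outside
  → clear
Obstacle 2 [(1,17) (11,23) (1,23)]:
  edge (1,17)–(11,23): clear
  edge (11,23)–(1,23): clear
  edge (1,23)–(1,17): clear
  midpoint (14,29/2) outside
  → clear
Obstacle 3 [(0,10) (7,0) (11,11)]:
  edge (0,10)–(7,0): clear
  edge (7,0)–(11,11): clear
  edge (11,11)–(0,10): clear
  midpoint (14,29/2) outside
  → clear

FREE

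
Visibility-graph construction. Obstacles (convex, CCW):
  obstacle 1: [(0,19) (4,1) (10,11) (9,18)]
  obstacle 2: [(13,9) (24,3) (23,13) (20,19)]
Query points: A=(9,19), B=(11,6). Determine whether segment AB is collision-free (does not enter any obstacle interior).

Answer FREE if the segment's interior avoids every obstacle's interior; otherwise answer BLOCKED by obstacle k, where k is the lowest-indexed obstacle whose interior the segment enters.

FREE

Obstacle 1 [(0,19) (4,1) (10,11) (9,18)]:
  edge (0,19)–(4,1): clear
  edge (4,1)–(10,11): clear
  edge (10,11)–(9,18): clear
  edge (9,18)–(0,19): clear
  midpoint (10,25/2) outside
  → clear
Obstacle 2 [(13,9) (24,3) (23,13) (20,19)]:
  edge (13,9)–(24,3): clear
  edge (24,3)–(23,13): clear
  edge (23,13)–(20,19): clear
  edge (20,19)–(13,9): clear
  midpoint (10,25/2) outside
  → clear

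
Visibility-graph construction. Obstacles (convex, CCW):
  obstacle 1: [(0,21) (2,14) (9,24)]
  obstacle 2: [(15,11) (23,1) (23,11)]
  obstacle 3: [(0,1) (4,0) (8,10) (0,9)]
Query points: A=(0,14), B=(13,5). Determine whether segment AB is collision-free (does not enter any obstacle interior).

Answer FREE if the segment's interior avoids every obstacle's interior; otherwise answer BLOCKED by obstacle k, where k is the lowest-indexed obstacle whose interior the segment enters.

Obstacle 1 [(0,21) (2,14) (9,24)]:
  edge (0,21)–(2,14): clear
  edge (2,14)–(9,24): clear
  edge (9,24)–(0,21): clear
  midpoint (13/2,19/2) outside
  → clear
Obstacle 2 [(15,11) (23,1) (23,11)]:
  edge (15,11)–(23,1): clear
  edge (23,1)–(23,11): clear
  edge (23,11)–(15,11): clear
  midpoint (13/2,19/2) outside
  → clear
Obstacle 3 [(0,1) (4,0) (8,10) (0,9)]:
  edge (0,1)–(4,0): clear
  edge (4,0)–(8,10): crosses AB
  edge (8,10)–(0,9): crosses AB
  edge (0,9)–(0,1): clear
  → BLOCKED

BLOCKED by obstacle 3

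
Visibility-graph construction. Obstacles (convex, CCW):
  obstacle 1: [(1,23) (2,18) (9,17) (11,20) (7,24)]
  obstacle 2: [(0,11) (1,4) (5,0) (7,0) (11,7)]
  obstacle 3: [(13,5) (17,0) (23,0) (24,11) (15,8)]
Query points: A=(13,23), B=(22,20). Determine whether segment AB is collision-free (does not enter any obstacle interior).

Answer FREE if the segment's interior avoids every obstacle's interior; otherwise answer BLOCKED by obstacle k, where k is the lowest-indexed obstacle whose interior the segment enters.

FREE

Obstacle 1 [(1,23) (2,18) (9,17) (11,20) (7,24)]:
  edge (1,23)–(2,18): clear
  edge (2,18)–(9,17): clear
  edge (9,17)–(11,20): clear
  edge (11,20)–(7,24): clear
  edge (7,24)–(1,23): clear
  midpoint (35/2,43/2) outside
  → clear
Obstacle 2 [(0,11) (1,4) (5,0) (7,0) (11,7)]:
  edge (0,11)–(1,4): clear
  edge (1,4)–(5,0): clear
  edge (5,0)–(7,0): clear
  edge (7,0)–(11,7): clear
  edge (11,7)–(0,11): clear
  midpoint (35/2,43/2) outside
  → clear
Obstacle 3 [(13,5) (17,0) (23,0) (24,11) (15,8)]:
  edge (13,5)–(17,0): clear
  edge (17,0)–(23,0): clear
  edge (23,0)–(24,11): clear
  edge (24,11)–(15,8): clear
  edge (15,8)–(13,5): clear
  midpoint (35/2,43/2) outside
  → clear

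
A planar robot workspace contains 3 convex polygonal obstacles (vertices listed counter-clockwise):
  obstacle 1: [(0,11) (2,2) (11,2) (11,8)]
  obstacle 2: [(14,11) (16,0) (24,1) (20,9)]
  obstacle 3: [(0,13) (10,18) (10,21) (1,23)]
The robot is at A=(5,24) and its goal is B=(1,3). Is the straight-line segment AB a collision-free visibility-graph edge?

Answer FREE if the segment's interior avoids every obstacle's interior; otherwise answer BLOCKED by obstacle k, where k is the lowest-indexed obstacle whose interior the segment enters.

BLOCKED by obstacle 1

Obstacle 1 [(0,11) (2,2) (11,2) (11,8)]:
  edge (0,11)–(2,2): crosses AB
  edge (2,2)–(11,2): clear
  edge (11,2)–(11,8): clear
  edge (11,8)–(0,11): crosses AB
  → BLOCKED
Obstacle 2 [(14,11) (16,0) (24,1) (20,9)]:
  edge (14,11)–(16,0): clear
  edge (16,0)–(24,1): clear
  edge (24,1)–(20,9): clear
  edge (20,9)–(14,11): clear
  midpoint (3,27/2) outside
  → clear
Obstacle 3 [(0,13) (10,18) (10,21) (1,23)]:
  edge (0,13)–(10,18): crosses AB
  edge (10,18)–(10,21): clear
  edge (10,21)–(1,23): crosses AB
  edge (1,23)–(0,13): clear
  → BLOCKED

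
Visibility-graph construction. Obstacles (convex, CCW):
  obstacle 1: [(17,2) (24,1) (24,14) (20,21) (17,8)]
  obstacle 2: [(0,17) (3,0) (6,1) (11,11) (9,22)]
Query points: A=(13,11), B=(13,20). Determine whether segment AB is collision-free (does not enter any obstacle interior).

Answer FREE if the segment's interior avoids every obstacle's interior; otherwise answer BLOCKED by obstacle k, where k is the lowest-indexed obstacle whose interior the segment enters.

Obstacle 1 [(17,2) (24,1) (24,14) (20,21) (17,8)]:
  edge (17,2)–(24,1): clear
  edge (24,1)–(24,14): clear
  edge (24,14)–(20,21): clear
  edge (20,21)–(17,8): clear
  edge (17,8)–(17,2): clear
  midpoint (13,31/2) outside
  → clear
Obstacle 2 [(0,17) (3,0) (6,1) (11,11) (9,22)]:
  edge (0,17)–(3,0): clear
  edge (3,0)–(6,1): clear
  edge (6,1)–(11,11): clear
  edge (11,11)–(9,22): clear
  edge (9,22)–(0,17): clear
  midpoint (13,31/2) outside
  → clear

FREE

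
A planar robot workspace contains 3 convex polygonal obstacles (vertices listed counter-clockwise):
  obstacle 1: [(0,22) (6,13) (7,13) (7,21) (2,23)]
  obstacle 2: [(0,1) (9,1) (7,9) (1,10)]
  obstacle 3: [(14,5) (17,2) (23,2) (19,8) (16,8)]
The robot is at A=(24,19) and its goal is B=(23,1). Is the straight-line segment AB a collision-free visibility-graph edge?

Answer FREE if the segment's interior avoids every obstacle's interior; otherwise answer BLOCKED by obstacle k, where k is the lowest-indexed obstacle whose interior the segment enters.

FREE

Obstacle 1 [(0,22) (6,13) (7,13) (7,21) (2,23)]:
  edge (0,22)–(6,13): clear
  edge (6,13)–(7,13): clear
  edge (7,13)–(7,21): clear
  edge (7,21)–(2,23): clear
  edge (2,23)–(0,22): clear
  midpoint (47/2,10) outside
  → clear
Obstacle 2 [(0,1) (9,1) (7,9) (1,10)]:
  edge (0,1)–(9,1): clear
  edge (9,1)–(7,9): clear
  edge (7,9)–(1,10): clear
  edge (1,10)–(0,1): clear
  midpoint (47/2,10) outside
  → clear
Obstacle 3 [(14,5) (17,2) (23,2) (19,8) (16,8)]:
  edge (14,5)–(17,2): clear
  edge (17,2)–(23,2): clear
  edge (23,2)–(19,8): clear
  edge (19,8)–(16,8): clear
  edge (16,8)–(14,5): clear
  midpoint (47/2,10) outside
  → clear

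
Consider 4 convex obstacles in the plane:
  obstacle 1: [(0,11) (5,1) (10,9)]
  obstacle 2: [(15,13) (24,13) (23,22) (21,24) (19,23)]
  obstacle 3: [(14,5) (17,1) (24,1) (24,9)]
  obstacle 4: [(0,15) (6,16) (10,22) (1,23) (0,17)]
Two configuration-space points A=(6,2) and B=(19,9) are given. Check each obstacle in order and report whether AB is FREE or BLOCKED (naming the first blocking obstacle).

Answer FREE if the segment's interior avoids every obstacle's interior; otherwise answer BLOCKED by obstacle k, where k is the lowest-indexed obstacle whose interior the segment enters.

Obstacle 1 [(0,11) (5,1) (10,9)]:
  edge (0,11)–(5,1): clear
  edge (5,1)–(10,9): clear
  edge (10,9)–(0,11): clear
  midpoint (25/2,11/2) outside
  → clear
Obstacle 2 [(15,13) (24,13) (23,22) (21,24) (19,23)]:
  edge (15,13)–(24,13): clear
  edge (24,13)–(23,22): clear
  edge (23,22)–(21,24): clear
  edge (21,24)–(19,23): clear
  edge (19,23)–(15,13): clear
  midpoint (25/2,11/2) outside
  → clear
Obstacle 3 [(14,5) (17,1) (24,1) (24,9)]:
  edge (14,5)–(17,1): clear
  edge (17,1)–(24,1): clear
  edge (24,1)–(24,9): clear
  edge (24,9)–(14,5): clear
  midpoint (25/2,11/2) outside
  → clear
Obstacle 4 [(0,15) (6,16) (10,22) (1,23) (0,17)]:
  edge (0,15)–(6,16): clear
  edge (6,16)–(10,22): clear
  edge (10,22)–(1,23): clear
  edge (1,23)–(0,17): clear
  edge (0,17)–(0,15): clear
  midpoint (25/2,11/2) outside
  → clear

FREE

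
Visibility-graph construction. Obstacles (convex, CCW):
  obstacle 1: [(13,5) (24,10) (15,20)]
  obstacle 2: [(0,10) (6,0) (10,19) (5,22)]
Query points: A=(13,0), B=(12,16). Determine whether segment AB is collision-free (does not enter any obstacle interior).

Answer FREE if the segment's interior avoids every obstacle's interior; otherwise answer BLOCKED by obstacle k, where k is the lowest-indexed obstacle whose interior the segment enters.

Obstacle 1 [(13,5) (24,10) (15,20)]:
  edge (13,5)–(24,10): clear
  edge (24,10)–(15,20): clear
  edge (15,20)–(13,5): clear
  midpoint (25/2,8) outside
  → clear
Obstacle 2 [(0,10) (6,0) (10,19) (5,22)]:
  edge (0,10)–(6,0): clear
  edge (6,0)–(10,19): clear
  edge (10,19)–(5,22): clear
  edge (5,22)–(0,10): clear
  midpoint (25/2,8) outside
  → clear

FREE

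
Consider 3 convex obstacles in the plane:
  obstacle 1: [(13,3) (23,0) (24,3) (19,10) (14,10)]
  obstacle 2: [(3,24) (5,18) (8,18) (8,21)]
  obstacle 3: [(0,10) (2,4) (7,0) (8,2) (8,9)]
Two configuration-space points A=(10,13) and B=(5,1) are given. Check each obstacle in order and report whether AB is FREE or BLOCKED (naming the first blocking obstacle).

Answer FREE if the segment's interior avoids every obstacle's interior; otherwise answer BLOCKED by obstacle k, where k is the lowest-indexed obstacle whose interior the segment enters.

Obstacle 1 [(13,3) (23,0) (24,3) (19,10) (14,10)]:
  edge (13,3)–(23,0): clear
  edge (23,0)–(24,3): clear
  edge (24,3)–(19,10): clear
  edge (19,10)–(14,10): clear
  edge (14,10)–(13,3): clear
  midpoint (15/2,7) outside
  → clear
Obstacle 2 [(3,24) (5,18) (8,18) (8,21)]:
  edge (3,24)–(5,18): clear
  edge (5,18)–(8,18): clear
  edge (8,18)–(8,21): clear
  edge (8,21)–(3,24): clear
  midpoint (15/2,7) outside
  → clear
Obstacle 3 [(0,10) (2,4) (7,0) (8,2) (8,9)]:
  edge (0,10)–(2,4): clear
  edge (2,4)–(7,0): crosses AB
  edge (7,0)–(8,2): clear
  edge (8,2)–(8,9): crosses AB
  edge (8,9)–(0,10): clear
  → BLOCKED

BLOCKED by obstacle 3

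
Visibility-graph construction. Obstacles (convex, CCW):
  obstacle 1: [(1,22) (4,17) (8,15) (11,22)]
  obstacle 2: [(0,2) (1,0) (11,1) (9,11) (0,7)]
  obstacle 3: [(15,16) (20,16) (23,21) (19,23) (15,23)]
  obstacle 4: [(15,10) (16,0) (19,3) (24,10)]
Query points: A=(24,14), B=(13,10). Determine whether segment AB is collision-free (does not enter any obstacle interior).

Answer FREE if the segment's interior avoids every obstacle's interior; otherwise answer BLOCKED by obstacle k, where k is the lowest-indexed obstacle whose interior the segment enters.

Obstacle 1 [(1,22) (4,17) (8,15) (11,22)]:
  edge (1,22)–(4,17): clear
  edge (4,17)–(8,15): clear
  edge (8,15)–(11,22): clear
  edge (11,22)–(1,22): clear
  midpoint (37/2,12) outside
  → clear
Obstacle 2 [(0,2) (1,0) (11,1) (9,11) (0,7)]:
  edge (0,2)–(1,0): clear
  edge (1,0)–(11,1): clear
  edge (11,1)–(9,11): clear
  edge (9,11)–(0,7): clear
  edge (0,7)–(0,2): clear
  midpoint (37/2,12) outside
  → clear
Obstacle 3 [(15,16) (20,16) (23,21) (19,23) (15,23)]:
  edge (15,16)–(20,16): clear
  edge (20,16)–(23,21): clear
  edge (23,21)–(19,23): clear
  edge (19,23)–(15,23): clear
  edge (15,23)–(15,16): clear
  midpoint (37/2,12) outside
  → clear
Obstacle 4 [(15,10) (16,0) (19,3) (24,10)]:
  edge (15,10)–(16,0): clear
  edge (16,0)–(19,3): clear
  edge (19,3)–(24,10): clear
  edge (24,10)–(15,10): clear
  midpoint (37/2,12) outside
  → clear

FREE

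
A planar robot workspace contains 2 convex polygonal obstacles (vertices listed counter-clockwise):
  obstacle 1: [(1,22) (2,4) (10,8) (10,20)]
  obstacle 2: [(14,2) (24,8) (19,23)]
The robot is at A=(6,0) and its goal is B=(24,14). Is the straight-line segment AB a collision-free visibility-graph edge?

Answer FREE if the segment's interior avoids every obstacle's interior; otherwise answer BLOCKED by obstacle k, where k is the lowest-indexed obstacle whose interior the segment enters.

BLOCKED by obstacle 2

Obstacle 1 [(1,22) (2,4) (10,8) (10,20)]:
  edge (1,22)–(2,4): clear
  edge (2,4)–(10,8): clear
  edge (10,8)–(10,20): clear
  edge (10,20)–(1,22): clear
  midpoint (15,7) outside
  → clear
Obstacle 2 [(14,2) (24,8) (19,23)]:
  edge (14,2)–(24,8): clear
  edge (24,8)–(19,23): crosses AB
  edge (19,23)–(14,2): crosses AB
  → BLOCKED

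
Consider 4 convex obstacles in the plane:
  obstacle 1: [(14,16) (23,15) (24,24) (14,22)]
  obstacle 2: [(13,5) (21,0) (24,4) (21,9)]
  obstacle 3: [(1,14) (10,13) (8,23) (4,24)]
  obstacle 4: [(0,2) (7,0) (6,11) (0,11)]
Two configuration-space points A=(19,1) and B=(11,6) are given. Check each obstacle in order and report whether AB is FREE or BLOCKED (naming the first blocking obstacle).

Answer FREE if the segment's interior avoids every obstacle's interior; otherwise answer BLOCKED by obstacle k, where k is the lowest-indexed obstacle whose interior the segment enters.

FREE

Obstacle 1 [(14,16) (23,15) (24,24) (14,22)]:
  edge (14,16)–(23,15): clear
  edge (23,15)–(24,24): clear
  edge (24,24)–(14,22): clear
  edge (14,22)–(14,16): clear
  midpoint (15,7/2) outside
  → clear
Obstacle 2 [(13,5) (21,0) (24,4) (21,9)]:
  edge (13,5)–(21,0): clear
  edge (21,0)–(24,4): clear
  edge (24,4)–(21,9): clear
  edge (21,9)–(13,5): clear
  midpoint (15,7/2) outside
  → clear
Obstacle 3 [(1,14) (10,13) (8,23) (4,24)]:
  edge (1,14)–(10,13): clear
  edge (10,13)–(8,23): clear
  edge (8,23)–(4,24): clear
  edge (4,24)–(1,14): clear
  midpoint (15,7/2) outside
  → clear
Obstacle 4 [(0,2) (7,0) (6,11) (0,11)]:
  edge (0,2)–(7,0): clear
  edge (7,0)–(6,11): clear
  edge (6,11)–(0,11): clear
  edge (0,11)–(0,2): clear
  midpoint (15,7/2) outside
  → clear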